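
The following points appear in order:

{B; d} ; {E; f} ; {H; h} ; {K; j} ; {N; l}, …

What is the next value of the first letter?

For the first letter, letters move forward 3 places in the alphabet: B, E, H, K, N → Q.

Q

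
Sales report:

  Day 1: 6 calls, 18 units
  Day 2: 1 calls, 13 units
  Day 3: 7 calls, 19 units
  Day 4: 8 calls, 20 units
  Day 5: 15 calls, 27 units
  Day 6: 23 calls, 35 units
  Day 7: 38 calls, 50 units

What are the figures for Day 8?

61 calls, 73 units

Calls: each term is the sum of the two before it, so 6, 1, 7, 8, 15, 23, 38 → 61.
Units — always 12 more than the calls: 18, 13, 19, 20, 27, 35, 50 → 73.
Putting it together: 61 calls, 73 units.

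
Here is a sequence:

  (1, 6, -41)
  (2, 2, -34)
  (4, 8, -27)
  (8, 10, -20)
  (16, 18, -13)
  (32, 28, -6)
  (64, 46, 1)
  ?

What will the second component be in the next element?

74

For the second component, each term is the sum of the two before it: 6, 2, 8, 10, 18, 28, 46 → 74.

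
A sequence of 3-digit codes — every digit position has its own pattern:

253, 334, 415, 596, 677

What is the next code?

For the first digit, +1 each step, mod 10: 2, 3, 4, 5, 6 → 7.
Second digit — −2 each step, mod 10: 5, 3, 1, 9, 7 → 5.
Third digit goes 3, 4, 5, 6, 7 → 8 (+1 each step, mod 10).
Combining the parts gives 758.

758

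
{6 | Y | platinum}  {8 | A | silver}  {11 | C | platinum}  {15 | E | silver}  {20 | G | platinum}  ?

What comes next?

For the first part, differences are 2, 3, 4, … (increasing by 1 each time): 6, 8, 11, 15, 20 → 26.
Letter: Y, A, C, E, G → I (letters move forward 2 places in the alphabet, wrapping Z→A).
Metal goes platinum, silver, platinum, silver, platinum → silver (alternates platinum ↔ silver).
Putting it together: {26 | I | silver}.

{26 | I | silver}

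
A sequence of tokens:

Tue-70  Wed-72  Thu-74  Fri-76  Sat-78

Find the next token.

Day: runs through the weekdays Mon→Sun; Tue, Wed, Thu, Fri, Sat → Sun.
For the second component, +2 each step: 70, 72, 74, 76, 78 → 80.
Combining the parts gives Sun-80.

Sun-80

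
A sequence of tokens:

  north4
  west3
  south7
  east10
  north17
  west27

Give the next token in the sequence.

south44

Direction: repeats north → west → south → east; north, west, south, east, north, west → south.
For the second component, each term is the sum of the two before it: 4, 3, 7, 10, 17, 27 → 44.
Putting it together: south44.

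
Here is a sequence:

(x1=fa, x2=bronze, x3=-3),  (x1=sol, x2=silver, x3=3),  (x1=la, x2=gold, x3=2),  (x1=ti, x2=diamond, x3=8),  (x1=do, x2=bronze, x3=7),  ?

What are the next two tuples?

(x1=re, x2=silver, x3=13), (x1=mi, x2=gold, x3=12)

X1 — runs through the solfège scale do→ti: fa, sol, la, ti, do → re → mi.
X2: repeats bronze → silver → gold → diamond, so bronze, silver, gold, diamond, bronze → silver → gold.
X3: -3, 3, 2, 8, 7 → 13 → 12 (alternating steps +6, −1, +6, −1, …).
Putting the parts together: (x1=re, x2=silver, x3=13) and then (x1=mi, x2=gold, x3=12).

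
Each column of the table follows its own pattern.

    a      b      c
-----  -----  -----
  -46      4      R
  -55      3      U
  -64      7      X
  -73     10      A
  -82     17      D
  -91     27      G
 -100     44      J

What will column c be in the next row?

M

Column c: letters move forward 3 places in the alphabet, wrapping Z→A, so R, U, X, A, D, G, J → M.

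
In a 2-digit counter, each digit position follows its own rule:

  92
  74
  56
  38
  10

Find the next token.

First digit — −2 each step, mod 10: 9, 7, 5, 3, 1 → 9.
Second digit: +2 each step, mod 10; 2, 4, 6, 8, 0 → 2.
So the next token is 92.

92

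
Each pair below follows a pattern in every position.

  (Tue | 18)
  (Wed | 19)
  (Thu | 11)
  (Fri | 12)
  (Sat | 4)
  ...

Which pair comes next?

(Sun | 5)

Day: Tue, Wed, Thu, Fri, Sat → Sun (runs through the weekdays Mon→Sun).
Second component: alternating steps +1, −8, +1, −8, …; 18, 19, 11, 12, 4 → 5.
Combining the parts gives (Sun | 5).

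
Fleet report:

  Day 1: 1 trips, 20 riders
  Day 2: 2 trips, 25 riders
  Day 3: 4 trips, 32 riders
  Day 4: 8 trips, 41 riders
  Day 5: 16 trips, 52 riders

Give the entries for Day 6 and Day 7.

Trips: ×2 each step; 1, 2, 4, 8, 16 → 32 → 64.
For the riders, differences are 5, 7, 9, … (increasing by 2 each time): 20, 25, 32, 41, 52 → 65 → 80.
So the next two lines are 32 trips, 65 riders and 64 trips, 80 riders.

32 trips, 65 riders; 64 trips, 80 riders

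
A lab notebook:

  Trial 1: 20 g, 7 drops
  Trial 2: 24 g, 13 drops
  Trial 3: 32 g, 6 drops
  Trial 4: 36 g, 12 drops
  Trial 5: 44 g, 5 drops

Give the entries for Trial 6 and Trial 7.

G: 20, 24, 32, 36, 44 → 48 → 56 (alternating steps +4, +8, +4, +8, …).
Drops: alternating steps +6, −7, +6, −7, …, so 7, 13, 6, 12, 5 → 11 → 4.
Putting the parts together: 48 g, 11 drops and then 56 g, 4 drops.

48 g, 11 drops; 56 g, 4 drops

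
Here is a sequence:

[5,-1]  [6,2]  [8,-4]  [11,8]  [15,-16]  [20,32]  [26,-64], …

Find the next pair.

For the first value, differences are 1, 2, 3, … (increasing by 1 each time): 5, 6, 8, 11, 15, 20, 26 → 33.
Second value: -1, 2, -4, 8, -16, 32, -64 → 128 (×(-2) each step).
Putting it together: [33,128].

[33,128]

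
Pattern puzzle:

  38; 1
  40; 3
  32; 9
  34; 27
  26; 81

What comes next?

First slot: alternating steps +2, −8, +2, −8, …; 38, 40, 32, 34, 26 → 28.
For the second slot, ×3 each step: 1, 3, 9, 27, 81 → 243.
Combining the parts gives 28; 243.

28; 243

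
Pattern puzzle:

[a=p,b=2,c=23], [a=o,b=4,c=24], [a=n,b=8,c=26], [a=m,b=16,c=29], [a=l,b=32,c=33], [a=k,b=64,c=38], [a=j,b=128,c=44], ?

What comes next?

[a=i,b=256,c=51]

A: p, o, n, m, l, k, j → i (letters move back 1 place in the alphabet).
For the b, ×2 each step: 2, 4, 8, 16, 32, 64, 128 → 256.
For the c, differences are 1, 2, 3, … (increasing by 1 each time): 23, 24, 26, 29, 33, 38, 44 → 51.
So the next tuple is [a=i,b=256,c=51].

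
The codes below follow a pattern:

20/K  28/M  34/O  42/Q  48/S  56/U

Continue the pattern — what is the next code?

62/W

First component: alternating steps +8, +6, +8, +6, …; 20, 28, 34, 42, 48, 56 → 62.
Letter: letters move forward 2 places in the alphabet; K, M, O, Q, S, U → W.
Combining the parts gives 62/W.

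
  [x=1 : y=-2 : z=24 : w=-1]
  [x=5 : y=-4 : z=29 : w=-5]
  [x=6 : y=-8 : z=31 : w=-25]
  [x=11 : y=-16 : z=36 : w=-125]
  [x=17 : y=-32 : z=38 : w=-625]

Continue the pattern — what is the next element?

X — each term is the sum of the two before it: 1, 5, 6, 11, 17 → 28.
Y: ×2 each step; -2, -4, -8, -16, -32 → -64.
For the z, alternating steps +5, +2, +5, +2, …: 24, 29, 31, 36, 38 → 43.
For the w, ×5 each step: -1, -5, -25, -125, -625 → -3125.
Putting it together: [x=28 : y=-64 : z=43 : w=-3125].

[x=28 : y=-64 : z=43 : w=-3125]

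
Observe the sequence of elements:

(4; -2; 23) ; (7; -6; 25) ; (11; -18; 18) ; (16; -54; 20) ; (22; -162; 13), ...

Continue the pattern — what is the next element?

(29; -486; 15)

First component: differences are 3, 4, 5, … (increasing by 1 each time), so 4, 7, 11, 16, 22 → 29.
Second component: -2, -6, -18, -54, -162 → -486 (×3 each step).
Third component: alternating steps +2, −7, +2, −7, …; 23, 25, 18, 20, 13 → 15.
Putting it together: (29; -486; 15).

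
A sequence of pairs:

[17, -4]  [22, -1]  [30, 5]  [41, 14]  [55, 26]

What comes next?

[72, 41]

First entry goes 17, 22, 30, 41, 55 → 72 (differences are 5, 8, 11, … (increasing by 3 each time)).
Second entry: differences are 3, 6, 9, … (increasing by 3 each time), so -4, -1, 5, 14, 26 → 41.
Combining the parts gives [72, 41].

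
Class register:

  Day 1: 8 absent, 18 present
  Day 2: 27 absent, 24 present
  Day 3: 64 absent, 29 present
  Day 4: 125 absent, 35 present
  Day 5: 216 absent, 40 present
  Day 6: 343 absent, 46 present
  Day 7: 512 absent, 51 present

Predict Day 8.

729 absent, 57 present

Absent: perfect cubes: 2³, 3³, 4³, …; 8, 27, 64, 125, 216, 343, 512 → 729.
For the present, alternating steps +6, +5, +6, +5, …: 18, 24, 29, 35, 40, 46, 51 → 57.
Combining the parts gives 729 absent, 57 present.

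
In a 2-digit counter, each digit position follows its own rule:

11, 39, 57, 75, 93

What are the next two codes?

First digit — +2 each step, mod 10: 1, 3, 5, 7, 9 → 1 → 3.
For the second digit, −2 each step, mod 10: 1, 9, 7, 5, 3 → 1 → 9.
Putting the parts together: 11 and then 39.

11, 39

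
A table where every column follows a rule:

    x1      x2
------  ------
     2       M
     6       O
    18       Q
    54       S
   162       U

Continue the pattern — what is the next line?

Column x1 — ×3 each step: 2, 6, 18, 54, 162 → 486.
Column x2: M, O, Q, S, U → W (letters move forward 2 places in the alphabet).
Combining the parts gives 486  W.

486  W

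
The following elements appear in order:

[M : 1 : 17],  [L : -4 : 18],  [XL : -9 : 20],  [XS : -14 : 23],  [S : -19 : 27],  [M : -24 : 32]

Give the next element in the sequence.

Size goes M, L, XL, XS, S, M → L (repeats M → L → XL → XS → S).
Second value: −5 each step, so 1, -4, -9, -14, -19, -24 → -29.
Third value: differences are 1, 2, 3, … (increasing by 1 each time); 17, 18, 20, 23, 27, 32 → 38.
Combining the parts gives [L : -29 : 38].

[L : -29 : 38]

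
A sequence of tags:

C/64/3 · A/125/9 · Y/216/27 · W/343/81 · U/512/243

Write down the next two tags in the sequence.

Letter — letters move back 2 places in the alphabet, wrapping A→Z: C, A, Y, W, U → S → Q.
Second component: 64, 125, 216, 343, 512 → 729 → 1000 (perfect cubes: 4³, 5³, 6³, …).
Third component: 3, 9, 27, 81, 243 → 729 → 2187 (×3 each step).
So the next two tags are S/729/729 and Q/1000/2187.

S/729/729, Q/1000/2187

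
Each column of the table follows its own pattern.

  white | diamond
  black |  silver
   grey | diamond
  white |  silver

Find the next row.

black  diamond

For the shade, repeats white → black → grey: white, black, grey, white → black.
Rank — alternates diamond ↔ silver: diamond, silver, diamond, silver → diamond.
Combining the parts gives black  diamond.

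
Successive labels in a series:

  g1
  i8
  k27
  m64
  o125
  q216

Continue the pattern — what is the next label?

Letter: g, i, k, m, o, q → s (letters move forward 2 places in the alphabet).
Second component goes 1, 8, 27, 64, 125, 216 → 343 (perfect cubes: 1³, 2³, 3³, …).
So the next label is s343.

s343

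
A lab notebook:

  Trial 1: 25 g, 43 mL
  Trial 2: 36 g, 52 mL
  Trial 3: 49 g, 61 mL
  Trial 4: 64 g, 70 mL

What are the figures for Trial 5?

G: 25, 36, 49, 64 → 81 (perfect squares: 5², 6², 7², …).
ML: +9 each step, so 43, 52, 61, 70 → 79.
Combining the parts gives 81 g, 79 mL.

81 g, 79 mL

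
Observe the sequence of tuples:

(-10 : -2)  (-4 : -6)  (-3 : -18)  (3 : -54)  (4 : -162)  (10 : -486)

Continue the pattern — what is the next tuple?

First part: alternating steps +6, +1, +6, +1, …, so -10, -4, -3, 3, 4, 10 → 11.
Second part — ×3 each step: -2, -6, -18, -54, -162, -486 → -1458.
So the next tuple is (11 : -1458).

(11 : -1458)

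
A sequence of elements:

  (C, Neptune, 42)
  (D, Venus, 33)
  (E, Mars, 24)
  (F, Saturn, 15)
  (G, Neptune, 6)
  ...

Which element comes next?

Letter: letters move forward 1 place in the alphabet; C, D, E, F, G → H.
Planet — repeats Neptune → Venus → Mars → Saturn: Neptune, Venus, Mars, Saturn, Neptune → Venus.
Third value — −9 each step: 42, 33, 24, 15, 6 → -3.
So the next element is (H, Venus, -3).

(H, Venus, -3)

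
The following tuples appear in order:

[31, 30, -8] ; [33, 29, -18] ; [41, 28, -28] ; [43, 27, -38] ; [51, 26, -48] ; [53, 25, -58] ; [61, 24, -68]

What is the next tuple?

[63, 23, -78]

First entry: alternating steps +2, +8, +2, +8, …; 31, 33, 41, 43, 51, 53, 61 → 63.
Second entry — −1 each step: 30, 29, 28, 27, 26, 25, 24 → 23.
Third entry — −10 each step: -8, -18, -28, -38, -48, -58, -68 → -78.
Combining the parts gives [63, 23, -78].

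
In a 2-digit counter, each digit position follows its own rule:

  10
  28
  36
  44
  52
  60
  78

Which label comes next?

86

First digit: +1 each step, mod 10, so 1, 2, 3, 4, 5, 6, 7 → 8.
Second digit: −2 each step, mod 10; 0, 8, 6, 4, 2, 0, 8 → 6.
Combining the parts gives 86.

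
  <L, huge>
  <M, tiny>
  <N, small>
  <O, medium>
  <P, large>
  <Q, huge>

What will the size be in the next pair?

tiny

Size: repeats huge → tiny → small → medium → large; huge, tiny, small, medium, large, huge → tiny.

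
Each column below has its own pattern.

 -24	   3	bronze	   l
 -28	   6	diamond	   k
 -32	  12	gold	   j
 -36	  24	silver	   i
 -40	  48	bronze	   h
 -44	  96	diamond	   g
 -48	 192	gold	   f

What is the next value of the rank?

First component: -24, -28, -32, -36, -40, -44, -48 → -52 (−4 each step).
Second component goes 3, 6, 12, 24, 48, 96, 192 → 384 (×2 each step).
Rank — repeats bronze → diamond → gold → silver: bronze, diamond, gold, silver, bronze, diamond, gold → silver.
Letter: letters move back 1 place in the alphabet, so l, k, j, i, h, g, f → e.

silver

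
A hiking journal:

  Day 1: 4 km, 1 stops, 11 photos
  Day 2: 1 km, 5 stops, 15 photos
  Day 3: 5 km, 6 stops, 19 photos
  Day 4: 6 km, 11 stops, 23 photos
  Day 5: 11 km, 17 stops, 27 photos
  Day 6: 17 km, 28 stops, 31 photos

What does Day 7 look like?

For the km, each term is the sum of the two before it: 4, 1, 5, 6, 11, 17 → 28.
Stops: each term is the sum of the two before it; 1, 5, 6, 11, 17, 28 → 45.
Photos: +4 each step; 11, 15, 19, 23, 27, 31 → 35.
So the next row is 28 km, 45 stops, 35 photos.

28 km, 45 stops, 35 photos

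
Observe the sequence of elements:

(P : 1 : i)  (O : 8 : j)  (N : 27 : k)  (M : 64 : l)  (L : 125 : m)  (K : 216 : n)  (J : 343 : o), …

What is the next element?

(I : 512 : p)

First letter: P, O, N, M, L, K, J → I (letters move back 1 place in the alphabet).
Second slot: perfect cubes: 1³, 2³, 3³, …, so 1, 8, 27, 64, 125, 216, 343 → 512.
Second letter: letters move forward 1 place in the alphabet; i, j, k, l, m, n, o → p.
Putting it together: (I : 512 : p).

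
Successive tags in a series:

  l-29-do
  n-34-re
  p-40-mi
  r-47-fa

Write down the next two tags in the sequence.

t-55-sol, v-64-la

Letter goes l, n, p, r → t → v (letters move forward 2 places in the alphabet).
Second component — differences are 5, 6, 7, … (increasing by 1 each time): 29, 34, 40, 47 → 55 → 64.
Note: do, re, mi, fa → sol → la (runs through the solfège scale do→ti).
So the next two tags are t-55-sol and v-64-la.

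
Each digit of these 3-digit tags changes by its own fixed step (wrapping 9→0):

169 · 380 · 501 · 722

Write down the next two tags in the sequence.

First digit — +2 each step, mod 10: 1, 3, 5, 7 → 9 → 1.
Second digit goes 6, 8, 0, 2 → 4 → 6 (+2 each step, mod 10).
Third digit: +1 each step, mod 10, so 9, 0, 1, 2 → 3 → 4.
Putting the parts together: 943 and then 164.

943, 164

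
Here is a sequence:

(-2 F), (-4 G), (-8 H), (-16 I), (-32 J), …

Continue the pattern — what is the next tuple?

First coordinate goes -2, -4, -8, -16, -32 → -64 (×2 each step).
Letter goes F, G, H, I, J → K (letters move forward 1 place in the alphabet).
Combining the parts gives (-64 K).

(-64 K)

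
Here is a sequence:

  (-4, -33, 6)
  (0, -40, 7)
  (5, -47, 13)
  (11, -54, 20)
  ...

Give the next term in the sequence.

(18, -61, 33)

First entry goes -4, 0, 5, 11 → 18 (differences are 4, 5, 6, … (increasing by 1 each time)).
Second entry: -33, -40, -47, -54 → -61 (−7 each step).
Third entry: 6, 7, 13, 20 → 33 (each term is the sum of the two before it).
Putting it together: (18, -61, 33).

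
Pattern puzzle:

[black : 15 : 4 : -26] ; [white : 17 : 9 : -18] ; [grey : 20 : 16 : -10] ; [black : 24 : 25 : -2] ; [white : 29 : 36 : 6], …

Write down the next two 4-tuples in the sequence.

[grey : 35 : 49 : 14], [black : 42 : 64 : 22]

Shade goes black, white, grey, black, white → grey → black (repeats black → white → grey).
Second component goes 15, 17, 20, 24, 29 → 35 → 42 (differences are 2, 3, 4, … (increasing by 1 each time)).
Third component: perfect squares: 2², 3², 4², …; 4, 9, 16, 25, 36 → 49 → 64.
Fourth component: +8 each step, so -26, -18, -10, -2, 6 → 14 → 22.
So the next two 4-tuples are [grey : 35 : 49 : 14] and [black : 42 : 64 : 22].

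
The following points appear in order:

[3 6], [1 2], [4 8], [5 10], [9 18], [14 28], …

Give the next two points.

First slot — each term is the sum of the two before it: 3, 1, 4, 5, 9, 14 → 23 → 37.
Second slot: each term is the sum of the two before it; 6, 2, 8, 10, 18, 28 → 46 → 74.
Putting the parts together: [23 46] and then [37 74].

[23 46], [37 74]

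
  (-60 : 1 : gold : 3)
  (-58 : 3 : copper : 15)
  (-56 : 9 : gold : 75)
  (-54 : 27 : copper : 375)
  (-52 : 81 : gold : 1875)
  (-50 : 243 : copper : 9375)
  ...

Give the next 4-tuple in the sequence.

First component: +2 each step, so -60, -58, -56, -54, -52, -50 → -48.
Second component: ×3 each step; 1, 3, 9, 27, 81, 243 → 729.
Metal: gold, copper, gold, copper, gold, copper → gold (alternates gold ↔ copper).
Fourth component: ×5 each step, so 3, 15, 75, 375, 1875, 9375 → 46875.
So the next 4-tuple is (-48 : 729 : gold : 46875).

(-48 : 729 : gold : 46875)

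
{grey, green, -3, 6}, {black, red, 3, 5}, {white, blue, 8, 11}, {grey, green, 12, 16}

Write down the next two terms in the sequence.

{black, red, 15, 27}, {white, blue, 17, 43}

Shade — repeats grey → black → white: grey, black, white, grey → black → white.
For the colour, repeats green → red → blue: green, red, blue, green → red → blue.
Third part: differences are 6, 5, 4, … (decreasing by 1 each time); -3, 3, 8, 12 → 15 → 17.
Fourth part goes 6, 5, 11, 16 → 27 → 43 (each term is the sum of the two before it).
Putting the parts together: {black, red, 15, 27} and then {white, blue, 17, 43}.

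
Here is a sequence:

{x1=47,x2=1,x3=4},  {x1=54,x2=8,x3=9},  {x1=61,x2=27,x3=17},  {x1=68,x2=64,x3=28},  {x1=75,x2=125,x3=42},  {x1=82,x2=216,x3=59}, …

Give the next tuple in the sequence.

X1 goes 47, 54, 61, 68, 75, 82 → 89 (+7 each step).
X2 goes 1, 8, 27, 64, 125, 216 → 343 (perfect cubes: 1³, 2³, 3³, …).
X3: differences are 5, 8, 11, … (increasing by 3 each time), so 4, 9, 17, 28, 42, 59 → 79.
Combining the parts gives {x1=89,x2=343,x3=79}.

{x1=89,x2=343,x3=79}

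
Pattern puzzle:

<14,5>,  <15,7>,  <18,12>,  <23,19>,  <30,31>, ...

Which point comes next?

<39,50>

First coordinate: 14, 15, 18, 23, 30 → 39 (differences are 1, 3, 5, … (increasing by 2 each time)).
For the second coordinate, each term is the sum of the two before it: 5, 7, 12, 19, 31 → 50.
Combining the parts gives <39,50>.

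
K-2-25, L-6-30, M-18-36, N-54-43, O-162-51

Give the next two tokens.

P-486-60, Q-1458-70

Letter: K, L, M, N, O → P → Q (letters move forward 1 place in the alphabet).
Second component: 2, 6, 18, 54, 162 → 486 → 1458 (×3 each step).
Third component — differences are 5, 6, 7, … (increasing by 1 each time): 25, 30, 36, 43, 51 → 60 → 70.
So the next two tokens are P-486-60 and Q-1458-70.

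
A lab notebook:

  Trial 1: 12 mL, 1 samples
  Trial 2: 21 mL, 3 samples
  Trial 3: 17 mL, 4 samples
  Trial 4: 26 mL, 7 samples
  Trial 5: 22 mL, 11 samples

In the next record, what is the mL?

31

ML goes 12, 21, 17, 26, 22 → 31 (alternating steps +9, −4, +9, −4, …).
Samples: 1, 3, 4, 7, 11 → 18 (each term is the sum of the two before it).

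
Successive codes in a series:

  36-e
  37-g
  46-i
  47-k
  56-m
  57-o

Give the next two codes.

First component — alternating steps +1, +9, +1, +9, …: 36, 37, 46, 47, 56, 57 → 66 → 67.
For the letter, letters move forward 2 places in the alphabet: e, g, i, k, m, o → q → s.
So the next two codes are 66-q and 67-s.

66-q, 67-s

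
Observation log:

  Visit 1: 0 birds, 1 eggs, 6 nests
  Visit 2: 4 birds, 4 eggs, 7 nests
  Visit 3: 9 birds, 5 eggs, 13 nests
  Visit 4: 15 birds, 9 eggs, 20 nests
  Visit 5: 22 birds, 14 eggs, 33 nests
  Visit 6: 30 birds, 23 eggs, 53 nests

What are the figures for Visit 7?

Birds: differences are 4, 5, 6, … (increasing by 1 each time), so 0, 4, 9, 15, 22, 30 → 39.
Eggs: each term is the sum of the two before it, so 1, 4, 5, 9, 14, 23 → 37.
Nests goes 6, 7, 13, 20, 33, 53 → 86 (each term is the sum of the two before it).
Combining the parts gives 39 birds, 37 eggs, 86 nests.

39 birds, 37 eggs, 86 nests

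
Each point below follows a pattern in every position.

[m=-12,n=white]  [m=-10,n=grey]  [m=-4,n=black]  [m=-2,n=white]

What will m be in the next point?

M goes -12, -10, -4, -2 → 4 (alternating steps +2, +6, +2, +6, …).

4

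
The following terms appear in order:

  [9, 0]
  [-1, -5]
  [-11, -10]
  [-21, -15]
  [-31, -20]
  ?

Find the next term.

First entry: −10 each step; 9, -1, -11, -21, -31 → -41.
Second entry: −5 each step; 0, -5, -10, -15, -20 → -25.
So the next term is [-41, -25].

[-41, -25]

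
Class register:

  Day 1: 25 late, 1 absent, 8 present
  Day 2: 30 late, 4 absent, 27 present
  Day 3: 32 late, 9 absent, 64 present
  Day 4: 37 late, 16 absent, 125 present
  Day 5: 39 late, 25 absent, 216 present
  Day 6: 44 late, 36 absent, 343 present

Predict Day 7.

For the late, alternating steps +5, +2, +5, +2, …: 25, 30, 32, 37, 39, 44 → 46.
Absent — perfect squares: 1², 2², 3², …: 1, 4, 9, 16, 25, 36 → 49.
Present: 8, 27, 64, 125, 216, 343 → 512 (perfect cubes: 2³, 3³, 4³, …).
So the next row is 46 late, 49 absent, 512 present.

46 late, 49 absent, 512 present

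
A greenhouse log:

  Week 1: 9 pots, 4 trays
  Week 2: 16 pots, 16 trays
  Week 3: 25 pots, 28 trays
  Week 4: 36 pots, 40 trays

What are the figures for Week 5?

49 pots, 52 trays

Pots: perfect squares: 3², 4², 5², …; 9, 16, 25, 36 → 49.
Trays — +12 each step: 4, 16, 28, 40 → 52.
Combining the parts gives 49 pots, 52 trays.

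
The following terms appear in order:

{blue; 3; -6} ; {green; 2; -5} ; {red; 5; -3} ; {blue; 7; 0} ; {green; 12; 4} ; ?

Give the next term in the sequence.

{red; 19; 9}

Colour: repeats blue → green → red; blue, green, red, blue, green → red.
For the second coordinate, each term is the sum of the two before it: 3, 2, 5, 7, 12 → 19.
Third coordinate: differences are 1, 2, 3, … (increasing by 1 each time); -6, -5, -3, 0, 4 → 9.
Combining the parts gives {red; 19; 9}.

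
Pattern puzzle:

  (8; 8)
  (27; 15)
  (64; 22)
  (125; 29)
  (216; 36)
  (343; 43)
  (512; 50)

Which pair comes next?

(729; 57)

First entry — perfect cubes: 2³, 3³, 4³, …: 8, 27, 64, 125, 216, 343, 512 → 729.
Second entry: 8, 15, 22, 29, 36, 43, 50 → 57 (+7 each step).
Combining the parts gives (729; 57).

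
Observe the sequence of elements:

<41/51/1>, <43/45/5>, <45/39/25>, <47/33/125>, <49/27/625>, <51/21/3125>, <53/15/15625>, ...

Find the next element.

<55/9/78125>

First slot: 41, 43, 45, 47, 49, 51, 53 → 55 (+2 each step).
Second slot: 51, 45, 39, 33, 27, 21, 15 → 9 (−6 each step).
Third slot goes 1, 5, 25, 125, 625, 3125, 15625 → 78125 (×5 each step).
Putting it together: <55/9/78125>.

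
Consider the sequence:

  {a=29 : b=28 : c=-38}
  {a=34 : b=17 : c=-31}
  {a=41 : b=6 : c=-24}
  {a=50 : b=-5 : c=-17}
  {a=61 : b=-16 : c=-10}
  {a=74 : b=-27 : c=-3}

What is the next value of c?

C: -38, -31, -24, -17, -10, -3 → 4 (+7 each step).

4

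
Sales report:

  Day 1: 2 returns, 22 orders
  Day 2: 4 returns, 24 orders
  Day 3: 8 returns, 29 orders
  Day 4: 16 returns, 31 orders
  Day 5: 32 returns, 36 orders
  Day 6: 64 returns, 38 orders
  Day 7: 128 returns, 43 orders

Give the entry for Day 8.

256 returns, 45 orders

Returns — ×2 each step: 2, 4, 8, 16, 32, 64, 128 → 256.
Orders: alternating steps +2, +5, +2, +5, …, so 22, 24, 29, 31, 36, 38, 43 → 45.
Combining the parts gives 256 returns, 45 orders.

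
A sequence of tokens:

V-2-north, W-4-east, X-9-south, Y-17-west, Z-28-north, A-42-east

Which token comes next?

B-59-south

Letter — letters move forward 1 place in the alphabet, wrapping Z→A: V, W, X, Y, Z, A → B.
Second component: 2, 4, 9, 17, 28, 42 → 59 (differences are 2, 5, 8, … (increasing by 3 each time)).
For the direction, repeats north → east → south → west: north, east, south, west, north, east → south.
Putting it together: B-59-south.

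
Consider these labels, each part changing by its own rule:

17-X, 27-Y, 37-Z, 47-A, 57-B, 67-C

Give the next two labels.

First component goes 17, 27, 37, 47, 57, 67 → 77 → 87 (+10 each step).
Letter goes X, Y, Z, A, B, C → D → E (letters move forward 1 place in the alphabet, wrapping Z→A).
Putting the parts together: 77-D and then 87-E.

77-D, 87-E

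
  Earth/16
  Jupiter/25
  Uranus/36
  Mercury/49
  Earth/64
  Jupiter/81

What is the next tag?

Planet: repeats Earth → Jupiter → Uranus → Mercury; Earth, Jupiter, Uranus, Mercury, Earth, Jupiter → Uranus.
Second component: 16, 25, 36, 49, 64, 81 → 100 (perfect squares: 4², 5², 6², …).
Putting it together: Uranus/100.

Uranus/100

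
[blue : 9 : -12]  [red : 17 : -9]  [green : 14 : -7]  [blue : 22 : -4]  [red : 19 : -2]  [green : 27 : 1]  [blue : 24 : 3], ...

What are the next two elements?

[red : 32 : 6], [green : 29 : 8]

For the colour, repeats blue → red → green: blue, red, green, blue, red, green, blue → red → green.
For the second coordinate, alternating steps +8, −3, +8, −3, …: 9, 17, 14, 22, 19, 27, 24 → 32 → 29.
Third coordinate goes -12, -9, -7, -4, -2, 1, 3 → 6 → 8 (alternating steps +3, +2, +3, +2, …).
So the next two elements are [red : 32 : 6] and [green : 29 : 8].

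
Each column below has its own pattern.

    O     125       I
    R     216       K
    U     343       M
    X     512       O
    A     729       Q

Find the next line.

D  1000  S

For the first letter, letters move forward 3 places in the alphabet, wrapping Z→A: O, R, U, X, A → D.
Second component: 125, 216, 343, 512, 729 → 1000 (perfect cubes: 5³, 6³, 7³, …).
Second letter: letters move forward 2 places in the alphabet; I, K, M, O, Q → S.
Putting it together: D  1000  S.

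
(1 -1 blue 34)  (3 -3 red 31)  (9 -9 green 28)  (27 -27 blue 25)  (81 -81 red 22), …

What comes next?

First component goes 1, 3, 9, 27, 81 → 243 (×3 each step).
Second component: -1, -3, -9, -27, -81 → -243 (×3 each step).
Colour: repeats blue → red → green, so blue, red, green, blue, red → green.
Fourth component: 34, 31, 28, 25, 22 → 19 (−3 each step).
So the next term is (243 -243 green 19).

(243 -243 green 19)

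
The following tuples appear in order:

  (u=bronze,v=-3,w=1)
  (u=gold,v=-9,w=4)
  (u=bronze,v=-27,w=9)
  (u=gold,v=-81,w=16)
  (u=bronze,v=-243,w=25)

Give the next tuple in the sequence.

(u=gold,v=-729,w=36)

U — alternates bronze ↔ gold: bronze, gold, bronze, gold, bronze → gold.
V: ×3 each step; -3, -9, -27, -81, -243 → -729.
W: perfect squares: 1², 2², 3², …, so 1, 4, 9, 16, 25 → 36.
Combining the parts gives (u=gold,v=-729,w=36).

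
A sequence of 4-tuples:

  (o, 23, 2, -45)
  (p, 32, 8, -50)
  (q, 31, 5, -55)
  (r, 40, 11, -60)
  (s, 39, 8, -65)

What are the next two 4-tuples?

(t, 48, 14, -70), (u, 47, 11, -75)

Letter: letters move forward 1 place in the alphabet, so o, p, q, r, s → t → u.
For the second coordinate, alternating steps +9, −1, +9, −1, …: 23, 32, 31, 40, 39 → 48 → 47.
Third coordinate: alternating steps +6, −3, +6, −3, …, so 2, 8, 5, 11, 8 → 14 → 11.
For the fourth coordinate, −5 each step: -45, -50, -55, -60, -65 → -70 → -75.
So the next two 4-tuples are (t, 48, 14, -70) and (u, 47, 11, -75).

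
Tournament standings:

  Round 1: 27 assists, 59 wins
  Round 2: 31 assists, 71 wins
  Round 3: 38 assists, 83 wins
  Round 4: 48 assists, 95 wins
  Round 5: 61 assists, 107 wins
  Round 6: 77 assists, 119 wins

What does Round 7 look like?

96 assists, 131 wins

Assists: differences are 4, 7, 10, … (increasing by 3 each time); 27, 31, 38, 48, 61, 77 → 96.
Wins goes 59, 71, 83, 95, 107, 119 → 131 (+12 each step).
Combining the parts gives 96 assists, 131 wins.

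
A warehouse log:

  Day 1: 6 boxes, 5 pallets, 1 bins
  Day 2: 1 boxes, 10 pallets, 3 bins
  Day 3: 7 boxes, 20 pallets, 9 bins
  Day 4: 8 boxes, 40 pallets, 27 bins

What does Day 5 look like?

Boxes — each term is the sum of the two before it: 6, 1, 7, 8 → 15.
Pallets — ×2 each step: 5, 10, 20, 40 → 80.
Bins: ×3 each step; 1, 3, 9, 27 → 81.
Combining the parts gives 15 boxes, 80 pallets, 81 bins.

15 boxes, 80 pallets, 81 bins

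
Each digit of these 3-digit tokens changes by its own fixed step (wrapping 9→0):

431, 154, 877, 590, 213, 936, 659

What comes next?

372

First digit — −3 each step, mod 10: 4, 1, 8, 5, 2, 9, 6 → 3.
Second digit: 3, 5, 7, 9, 1, 3, 5 → 7 (+2 each step, mod 10).
Third digit goes 1, 4, 7, 0, 3, 6, 9 → 2 (+3 each step, mod 10).
So the next token is 372.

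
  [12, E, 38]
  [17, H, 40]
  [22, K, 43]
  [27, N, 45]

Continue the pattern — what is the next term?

First coordinate: +5 each step; 12, 17, 22, 27 → 32.
Letter: letters move forward 3 places in the alphabet, so E, H, K, N → Q.
Third coordinate: alternating steps +2, +3, +2, +3, …; 38, 40, 43, 45 → 48.
So the next term is [32, Q, 48].

[32, Q, 48]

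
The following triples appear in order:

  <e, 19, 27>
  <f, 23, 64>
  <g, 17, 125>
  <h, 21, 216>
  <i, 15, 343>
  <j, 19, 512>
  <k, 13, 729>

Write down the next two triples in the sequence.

Letter: letters move forward 1 place in the alphabet, so e, f, g, h, i, j, k → l → m.
Second part: alternating steps +4, −6, +4, −6, …, so 19, 23, 17, 21, 15, 19, 13 → 17 → 11.
Third part: perfect cubes: 3³, 4³, 5³, …; 27, 64, 125, 216, 343, 512, 729 → 1000 → 1331.
So the next two triples are <l, 17, 1000> and <m, 11, 1331>.

<l, 17, 1000>, <m, 11, 1331>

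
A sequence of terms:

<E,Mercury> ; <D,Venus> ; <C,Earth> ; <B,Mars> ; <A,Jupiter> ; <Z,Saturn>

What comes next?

Letter: letters move back 1 place in the alphabet, wrapping A→Z; E, D, C, B, A, Z → Y.
For the planet, runs through the planets Mercury→Neptune: Mercury, Venus, Earth, Mars, Jupiter, Saturn → Uranus.
Putting it together: <Y,Uranus>.

<Y,Uranus>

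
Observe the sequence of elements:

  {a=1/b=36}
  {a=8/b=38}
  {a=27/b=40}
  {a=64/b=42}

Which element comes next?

A: perfect cubes: 1³, 2³, 3³, …; 1, 8, 27, 64 → 125.
B goes 36, 38, 40, 42 → 44 (+2 each step).
So the next element is {a=125/b=44}.

{a=125/b=44}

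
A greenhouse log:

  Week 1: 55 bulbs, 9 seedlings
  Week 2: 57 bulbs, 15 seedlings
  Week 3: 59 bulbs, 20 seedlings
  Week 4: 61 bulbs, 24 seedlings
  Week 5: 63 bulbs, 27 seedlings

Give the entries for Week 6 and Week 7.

65 bulbs, 29 seedlings; 67 bulbs, 30 seedlings

Bulbs: +2 each step; 55, 57, 59, 61, 63 → 65 → 67.
Seedlings — differences are 6, 5, 4, … (decreasing by 1 each time): 9, 15, 20, 24, 27 → 29 → 30.
So the next two lines are 65 bulbs, 29 seedlings and 67 bulbs, 30 seedlings.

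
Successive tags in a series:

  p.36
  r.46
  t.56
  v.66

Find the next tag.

x.76

For the letter, letters move forward 2 places in the alphabet: p, r, t, v → x.
For the second component, +10 each step: 36, 46, 56, 66 → 76.
Combining the parts gives x.76.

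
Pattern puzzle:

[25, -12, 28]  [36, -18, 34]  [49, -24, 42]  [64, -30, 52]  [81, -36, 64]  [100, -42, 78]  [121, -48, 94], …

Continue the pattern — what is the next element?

For the first part, perfect squares: 5², 6², 7², …: 25, 36, 49, 64, 81, 100, 121 → 144.
Second part: −6 each step, so -12, -18, -24, -30, -36, -42, -48 → -54.
Third part — differences are 6, 8, 10, … (increasing by 2 each time): 28, 34, 42, 52, 64, 78, 94 → 112.
Combining the parts gives [144, -54, 112].

[144, -54, 112]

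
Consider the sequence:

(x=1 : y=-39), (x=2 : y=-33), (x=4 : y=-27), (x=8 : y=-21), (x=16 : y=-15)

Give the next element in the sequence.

For the x, ×2 each step: 1, 2, 4, 8, 16 → 32.
Y goes -39, -33, -27, -21, -15 → -9 (+6 each step).
Putting it together: (x=32 : y=-9).

(x=32 : y=-9)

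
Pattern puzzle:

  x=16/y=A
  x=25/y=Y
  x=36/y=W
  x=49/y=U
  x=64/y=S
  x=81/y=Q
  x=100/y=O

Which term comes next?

x=121/y=M

X: 16, 25, 36, 49, 64, 81, 100 → 121 (perfect squares: 4², 5², 6², …).
Y — letters move back 2 places in the alphabet, wrapping A→Z: A, Y, W, U, S, Q, O → M.
Putting it together: x=121/y=M.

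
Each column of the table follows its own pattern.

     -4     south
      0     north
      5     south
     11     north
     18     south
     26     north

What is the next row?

First component — differences are 4, 5, 6, … (increasing by 1 each time): -4, 0, 5, 11, 18, 26 → 35.
Direction: south, north, south, north, south, north → south (alternates south ↔ north).
So the next row is 35  south.

35  south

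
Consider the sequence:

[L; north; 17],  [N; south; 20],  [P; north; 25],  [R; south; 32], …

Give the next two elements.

[T; north; 41], [V; south; 52]

Letter goes L, N, P, R → T → V (letters move forward 2 places in the alphabet).
Direction — alternates north ↔ south: north, south, north, south → north → south.
Third component: differences are 3, 5, 7, … (increasing by 2 each time); 17, 20, 25, 32 → 41 → 52.
So the next two elements are [T; north; 41] and [V; south; 52].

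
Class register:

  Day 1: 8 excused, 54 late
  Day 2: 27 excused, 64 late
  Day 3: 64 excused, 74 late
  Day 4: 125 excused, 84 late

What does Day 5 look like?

216 excused, 94 late

Excused goes 8, 27, 64, 125 → 216 (perfect cubes: 2³, 3³, 4³, …).
Late — +10 each step: 54, 64, 74, 84 → 94.
Putting it together: 216 excused, 94 late.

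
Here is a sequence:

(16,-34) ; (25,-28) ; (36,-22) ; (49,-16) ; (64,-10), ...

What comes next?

First slot: 16, 25, 36, 49, 64 → 81 (perfect squares: 4², 5², 6², …).
Second slot: +6 each step; -34, -28, -22, -16, -10 → -4.
So the next tuple is (81,-4).

(81,-4)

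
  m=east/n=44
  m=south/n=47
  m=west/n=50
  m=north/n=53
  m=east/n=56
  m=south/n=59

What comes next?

m=west/n=62

M: repeats east → south → west → north; east, south, west, north, east, south → west.
N: 44, 47, 50, 53, 56, 59 → 62 (+3 each step).
So the next term is m=west/n=62.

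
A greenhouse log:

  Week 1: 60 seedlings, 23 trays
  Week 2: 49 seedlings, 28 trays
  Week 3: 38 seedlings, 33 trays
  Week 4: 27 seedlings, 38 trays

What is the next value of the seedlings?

For the seedlings, −11 each step: 60, 49, 38, 27 → 16.

16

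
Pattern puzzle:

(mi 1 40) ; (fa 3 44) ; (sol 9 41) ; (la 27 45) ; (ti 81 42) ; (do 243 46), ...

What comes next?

Note — runs through the solfège scale do→ti: mi, fa, sol, la, ti, do → re.
Second value: ×3 each step; 1, 3, 9, 27, 81, 243 → 729.
Third value: alternating steps +4, −3, +4, −3, …, so 40, 44, 41, 45, 42, 46 → 43.
So the next triple is (re 729 43).

(re 729 43)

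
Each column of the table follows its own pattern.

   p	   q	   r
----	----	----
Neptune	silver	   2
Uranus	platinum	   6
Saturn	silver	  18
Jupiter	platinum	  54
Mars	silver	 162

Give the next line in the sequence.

Earth  platinum  486

Column p goes Neptune, Uranus, Saturn, Jupiter, Mars → Earth (runs backward through the planets Mercury→Neptune).
Column q: alternates silver ↔ platinum; silver, platinum, silver, platinum, silver → platinum.
For the column r, ×3 each step: 2, 6, 18, 54, 162 → 486.
Putting it together: Earth  platinum  486.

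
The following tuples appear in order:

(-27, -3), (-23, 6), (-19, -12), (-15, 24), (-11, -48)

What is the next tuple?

First slot: +4 each step, so -27, -23, -19, -15, -11 → -7.
Second slot: -3, 6, -12, 24, -48 → 96 (×(-2) each step).
Putting it together: (-7, 96).

(-7, 96)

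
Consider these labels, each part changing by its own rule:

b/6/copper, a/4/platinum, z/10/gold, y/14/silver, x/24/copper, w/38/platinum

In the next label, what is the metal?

Metal — repeats copper → platinum → gold → silver: copper, platinum, gold, silver, copper, platinum → gold.

gold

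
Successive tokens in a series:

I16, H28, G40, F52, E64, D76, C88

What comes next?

Letter goes I, H, G, F, E, D, C → B (letters move back 1 place in the alphabet).
Second component: +12 each step; 16, 28, 40, 52, 64, 76, 88 → 100.
Putting it together: B100.

B100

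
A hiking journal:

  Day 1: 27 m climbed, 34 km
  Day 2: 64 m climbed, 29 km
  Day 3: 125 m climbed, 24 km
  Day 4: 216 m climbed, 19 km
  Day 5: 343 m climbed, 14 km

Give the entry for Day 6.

512 m climbed, 9 km

M climbed: perfect cubes: 3³, 4³, 5³, …; 27, 64, 125, 216, 343 → 512.
Km: −5 each step; 34, 29, 24, 19, 14 → 9.
Putting it together: 512 m climbed, 9 km.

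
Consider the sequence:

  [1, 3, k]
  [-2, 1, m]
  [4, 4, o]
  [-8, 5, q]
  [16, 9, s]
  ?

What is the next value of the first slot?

-32

First slot — ×(-2) each step: 1, -2, 4, -8, 16 → -32.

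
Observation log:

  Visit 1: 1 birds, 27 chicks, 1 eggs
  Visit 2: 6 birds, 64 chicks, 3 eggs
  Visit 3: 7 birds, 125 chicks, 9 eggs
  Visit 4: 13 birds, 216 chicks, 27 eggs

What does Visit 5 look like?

20 birds, 343 chicks, 81 eggs

Birds — each term is the sum of the two before it: 1, 6, 7, 13 → 20.
Chicks: perfect cubes: 3³, 4³, 5³, …; 27, 64, 125, 216 → 343.
Eggs goes 1, 3, 9, 27 → 81 (×3 each step).
So the next record is 20 birds, 343 chicks, 81 eggs.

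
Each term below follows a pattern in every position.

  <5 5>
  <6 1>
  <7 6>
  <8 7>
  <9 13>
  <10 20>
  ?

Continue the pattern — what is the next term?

First component: +1 each step, so 5, 6, 7, 8, 9, 10 → 11.
Second component — each term is the sum of the two before it: 5, 1, 6, 7, 13, 20 → 33.
Combining the parts gives <11 33>.

<11 33>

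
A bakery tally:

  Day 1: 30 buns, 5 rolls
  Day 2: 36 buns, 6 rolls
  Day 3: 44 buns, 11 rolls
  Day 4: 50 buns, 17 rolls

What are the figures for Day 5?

58 buns, 28 rolls

Buns: alternating steps +6, +8, +6, +8, …; 30, 36, 44, 50 → 58.
For the rolls, each term is the sum of the two before it: 5, 6, 11, 17 → 28.
Putting it together: 58 buns, 28 rolls.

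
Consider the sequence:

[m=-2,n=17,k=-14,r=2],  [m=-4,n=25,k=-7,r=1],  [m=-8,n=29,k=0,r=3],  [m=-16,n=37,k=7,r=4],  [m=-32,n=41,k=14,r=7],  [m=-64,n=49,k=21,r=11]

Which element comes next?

[m=-128,n=53,k=28,r=18]

M: ×2 each step, so -2, -4, -8, -16, -32, -64 → -128.
N goes 17, 25, 29, 37, 41, 49 → 53 (alternating steps +8, +4, +8, +4, …).
K: +7 each step; -14, -7, 0, 7, 14, 21 → 28.
R goes 2, 1, 3, 4, 7, 11 → 18 (each term is the sum of the two before it).
Combining the parts gives [m=-128,n=53,k=28,r=18].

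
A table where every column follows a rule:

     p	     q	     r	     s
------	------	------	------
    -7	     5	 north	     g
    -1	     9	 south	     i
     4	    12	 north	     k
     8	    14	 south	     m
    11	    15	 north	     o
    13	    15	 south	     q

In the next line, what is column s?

Column s — letters move forward 2 places in the alphabet: g, i, k, m, o, q → s.

s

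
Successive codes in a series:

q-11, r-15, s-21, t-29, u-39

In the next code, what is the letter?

v

For the letter, letters move forward 1 place in the alphabet: q, r, s, t, u → v.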